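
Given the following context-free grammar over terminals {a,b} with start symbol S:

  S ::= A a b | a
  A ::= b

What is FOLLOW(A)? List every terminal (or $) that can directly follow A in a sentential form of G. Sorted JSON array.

Compute FIRST by fixpoint:
round 1:
  A via A→b: +{b}
  S via S→A a b: +{b}
  S via S→a: +{a}
  FIRST[S]={a,b}  FIRST[A]={b}
round 2: (stable)
  FIRST[S]={a,b}  FIRST[A]={b}

FOLLOW sets:
FOLLOW(S) := {$}
iter 1:
  S→A a b: FOLLOW(A) ⊇ FIRST(a) = {a}; new: +{a}
  FOLLOW[S]={$}  FOLLOW[A]={a}
iter 2: (stable)
  FOLLOW[S]={$}  FOLLOW[A]={a}

FOLLOW(A) = ["a"]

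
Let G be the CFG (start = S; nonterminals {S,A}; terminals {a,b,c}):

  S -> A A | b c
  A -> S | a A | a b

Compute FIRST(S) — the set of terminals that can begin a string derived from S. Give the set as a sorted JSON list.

Compute FIRST by fixpoint:
pass 1:
  A via A→a A: +{a}
  S via S→A A: +{a}
  S via S→b c: +{b}
  FIRST[S]={a,b}  FIRST[A]={a}
pass 2:
  A via A→S: +{b}
  FIRST[S]={a,b}  FIRST[A]={a,b}
pass 3: (stable)
  FIRST[S]={a,b}  FIRST[A]={a,b}

FIRST(S) = ["a", "b"]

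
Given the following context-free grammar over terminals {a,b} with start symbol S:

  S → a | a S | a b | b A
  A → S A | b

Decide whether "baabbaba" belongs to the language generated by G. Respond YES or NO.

CNF form of G:
  S -> T0 S | T0 T1 | T1 A | a
  A -> S A | b
  T0 -> a
  T1 -> b

CYK fill:
  [0..0]={A,T1}  "b"  orig:{A}
  [1..1]={S,T0}  "a"  orig:{S}
  [2..2]={S,T0}  "a"  orig:{S}
  [3..3]={A,T1}  "b"  orig:{A}
  [4..4]={A,T1}  "b"  orig:{A}
  [5..5]={S,T0}  "a"  orig:{S}
  [6..6]={A,T1}  "b"  orig:{A}
  [7..7]={S,T0}  "a"  orig:{S}
  [0..1]=∅  "ba"
  [1..2]={S}  "aa"
  [2..3]={A,S}  "ab"
  [3..4]={S}  "bb"
  [4..5]=∅  "ba"
  [5..6]={A,S}  "ab"
  [6..7]=∅  "ba"
  [0..2]=∅  "baa"
  [1..3]={A,S}  "aab"
  [2..4]={A,S}  "abb"
  [3..5]=∅  "bba"
  [4..6]={S}  "bab"
  [5..7]=∅  "aba"
  [0..3]={S}  "baab"
  [1..4]={A,S}  "aabb"
  [2..5]=∅  "abba"
  [3..6]={A}  "bbab"
  [4..7]=∅  "baba"
  [0..4]={A,S}  "baabb"
  [1..5]=∅  "aabba"
  [2..6]={A}  "abbab"
  [3..7]=∅  "bbaba"
  [0..5]=∅  "baabba"
  [1..6]={A}  "aabbab"
  [2..7]=∅  "abbaba"
  [0..6]={A,S}  "baabbab"
  [1..7]=∅  "aabbaba"
  [0..7]=∅  "baabbaba"

S ∉ T[0,7] ⇒ NO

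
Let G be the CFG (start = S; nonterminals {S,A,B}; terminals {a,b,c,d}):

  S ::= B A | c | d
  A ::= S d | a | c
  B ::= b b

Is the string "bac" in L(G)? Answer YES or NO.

Convert to CNF:
  S -> B A | c | d
  A -> S T0 | a | c
  B -> T1 T1
  T0 -> d
  T1 -> b

Fill CYK table bottom-up:
  T[0,0] 'b' = {T1}  orig:{}
  T[1,1] 'a' = {A}
  T[2,2] 'c' = {A,S}
  T[0,1] 'ba' = ∅
  T[1,2] 'ac' = ∅
  T[0,2] 'bac' = ∅

S ∉ T[0,2] ⇒ NO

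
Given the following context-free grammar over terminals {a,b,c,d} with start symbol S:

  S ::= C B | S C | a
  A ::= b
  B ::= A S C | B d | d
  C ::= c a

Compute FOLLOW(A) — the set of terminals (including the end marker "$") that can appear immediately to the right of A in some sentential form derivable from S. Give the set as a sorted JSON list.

FIRST iteration:
[1]
  A via A→b: +{b}
  B via B→A S C: +{b}
  B via B→d: +{d}
  C via C→c a: +{c}
  S via S→C B: +{c}
  S via S→a: +{a}
  S: {a,c}  A: {b}  B: {b,d}  C: {c}
[2] (stable)
  S: {a,c}  A: {b}  B: {b,d}  C: {c}

FOLLOW sets:
FOLLOW(S) := {$}
round 1:
  B→A S C: FOLLOW(A) ⊇ FIRST(S) = {a,c}; new: +{a,c}
  B→A S C: FOLLOW(S) ⊇ FIRST(C) = {c}; new: +{c}
  B→B d: FOLLOW(B) ⊇ FIRST(d) = {d}; new: +{d}
  S→C B: FOLLOW(C) ⊇ FIRST(B) = {b,d}; new: +{b,d}
  S→C B: FOLLOW(B) ⊇ FOLLOW(S) ⊇ {$,c}; new: +{$,c}
  S→S C: FOLLOW(C) ⊇ FOLLOW(S) ⊇ {$,c}; new: +{$,c}
  S: {$,c}  A: {a,c}  B: {$,c,d}  C: {$,b,c,d}
round 2: (stable)
  S: {$,c}  A: {a,c}  B: {$,c,d}  C: {$,b,c,d}

FOLLOW(A) = ["a", "c"]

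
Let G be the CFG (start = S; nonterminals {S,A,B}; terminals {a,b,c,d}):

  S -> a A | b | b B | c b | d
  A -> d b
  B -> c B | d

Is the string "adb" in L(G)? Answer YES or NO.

Convert to CNF:
  S -> T1 B | T2 T1 | T3 A | b | d
  A -> T0 T1
  B -> T2 B | d
  T0 -> d
  T1 -> b
  T2 -> c
  T3 -> a

Fill CYK table bottom-up:
  cell(0,0) a: {T3}  orig:{}
  cell(1,1) d: {B,S,T0}  orig:{B,S}
  cell(2,2) b: {S,T1}  orig:{S}
  cell(0,1) ad: ∅
  cell(1,2) db: {A}
  cell(0,2) adb: {S}

S ∈ T[0,2] ⇒ YES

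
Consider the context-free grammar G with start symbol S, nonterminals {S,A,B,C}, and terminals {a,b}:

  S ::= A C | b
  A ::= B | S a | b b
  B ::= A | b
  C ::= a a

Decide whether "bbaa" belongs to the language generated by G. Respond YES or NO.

CNF form of G:
  S -> A C | b
  A -> S T0 | T1 T1 | b
  B -> S T0 | T1 T1 | b
  C -> T0 T0
  T0 -> a
  T1 -> b

Fill CYK table bottom-up:
  T[0,0] 'b' = {A,B,S,T1}  orig:{A,B,S}
  T[1,1] 'b' = {A,B,S,T1}  orig:{A,B,S}
  T[2,2] 'a' = {T0}  orig:{}
  T[3,3] 'a' = {T0}  orig:{}
  T[0,1] 'bb' = {A,B}
  T[1,2] 'ba' = {A,B}
  T[2,3] 'aa' = {C}
  T[0,2] 'bba' = ∅
  T[1,3] 'baa' = {S}
  T[0,3] 'bbaa' = {S}

S ∈ T[0,3] ⇒ YES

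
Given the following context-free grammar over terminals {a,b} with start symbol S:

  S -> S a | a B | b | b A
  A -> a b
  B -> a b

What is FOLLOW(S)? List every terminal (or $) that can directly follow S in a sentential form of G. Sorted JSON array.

FIRST sets, iterate to fixpoint:
pass 1:
  A via A→a b: +{a}
  B via B→a b: +{a}
  S via S→a B: +{a}
  S via S→b: +{b}
  FIRST[S]={a,b}  FIRST[A]={a}  FIRST[B]={a}
pass 2: (stable)
  FIRST[S]={a,b}  FIRST[A]={a}  FIRST[B]={a}

Compute FOLLOW by fixpoint:
initialize: $ ∈ FOLLOW(S)
iter 1:
  S→S a: FOLLOW(S) ⊇ FIRST(a) = {a}; new: +{a}
  S→a B: FOLLOW(B) ⊇ FOLLOW(S) ⊇ {$,a}; new: +{$,a}
  S→b A: FOLLOW(A) ⊇ FOLLOW(S) ⊇ {$,a}; new: +{$,a}
  FOLLOW(S)={$,a}  FOLLOW(A)={$,a}  FOLLOW(B)={$,a}
iter 2: (stable)
  FOLLOW(S)={$,a}  FOLLOW(A)={$,a}  FOLLOW(B)={$,a}

FOLLOW(S) = ["$", "a"]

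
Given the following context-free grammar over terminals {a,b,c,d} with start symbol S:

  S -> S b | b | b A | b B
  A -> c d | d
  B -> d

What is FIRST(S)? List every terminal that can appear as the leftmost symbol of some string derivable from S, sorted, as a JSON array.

FIRST sets, iterate to fixpoint:
pass 1:
  A via A→c d: +{c}
  A via A→d: +{d}
  B via B→d: +{d}
  S via S→b: +{b}
  FIRST[S]={b}  FIRST[A]={c,d}  FIRST[B]={d}
pass 2: (no change)
  FIRST[S]={b}  FIRST[A]={c,d}  FIRST[B]={d}

FIRST(S) = ["b"]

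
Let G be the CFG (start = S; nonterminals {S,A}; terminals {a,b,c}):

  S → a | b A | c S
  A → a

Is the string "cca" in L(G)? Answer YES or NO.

CNF form of G:
  S -> T0 A | T1 S | a
  A -> a
  T0 -> b
  T1 -> c

CYK fill:
  [0..0]={T1}  "c"  orig:{}
  [1..1]={T1}  "c"  orig:{}
  [2..2]={A,S}  "a"
  [0..1]=∅  "cc"
  [1..2]={S}  "ca"
  [0..2]={S}  "cca"

S ∈ T[0,2] ⇒ YES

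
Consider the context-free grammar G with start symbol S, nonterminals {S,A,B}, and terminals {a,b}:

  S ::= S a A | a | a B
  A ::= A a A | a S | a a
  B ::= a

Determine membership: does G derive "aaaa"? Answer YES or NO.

Convert to CNF:
  S -> S X2 | T0 B | a
  A -> A X1 | T0 S | T0 T0
  B -> a
  T0 -> a
  X1 -> T0 A
  X2 -> T0 A

Fill CYK table bottom-up:
  [0..0]={B,S,T0}  "a"  orig:{B,S}
  [1..1]={B,S,T0}  "a"  orig:{B,S}
  [2..2]={B,S,T0}  "a"  orig:{B,S}
  [3..3]={B,S,T0}  "a"  orig:{B,S}
  [0..1]={A,S}  "aa"
  [1..2]={A,S}  "aa"
  [2..3]={A,S}  "aa"
  [0..2]={A,X1,X2}  "aaa"  orig:{A}
  [1..3]={A,X1,X2}  "aaa"  orig:{A}
  [0..3]={S,X1,X2}  "aaaa"  orig:{S}

S ∈ T[0,3] ⇒ YES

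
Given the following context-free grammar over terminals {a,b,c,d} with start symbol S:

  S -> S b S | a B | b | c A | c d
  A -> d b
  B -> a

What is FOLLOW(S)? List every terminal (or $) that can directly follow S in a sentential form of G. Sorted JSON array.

FIRST sets, iterate to fixpoint:
iter 1:
  A via A→d b: +{d}
  B via B→a: +{a}
  S via S→a B: +{a}
  S via S→b: +{b}
  S via S→c A: +{c}
  FIRST[S]={a,b,c}  FIRST[A]={d}  FIRST[B]={a}
iter 2: (no change)
  FIRST[S]={a,b,c}  FIRST[A]={d}  FIRST[B]={a}

FOLLOW iteration:
initialize: $ ∈ FOLLOW(S)
round 1:
  S→S b S: FOLLOW(S) ⊇ FIRST(b) = {b}; new: +{b}
  S→a B: FOLLOW(B) ⊇ FOLLOW(S) ⊇ {$,b}; new: +{$,b}
  S→c A: FOLLOW(A) ⊇ FOLLOW(S) ⊇ {$,b}; new: +{$,b}
  FOLLOW[S]={$,b}  FOLLOW[A]={$,b}  FOLLOW[B]={$,b}
round 2: (stable)
  FOLLOW[S]={$,b}  FOLLOW[A]={$,b}  FOLLOW[B]={$,b}

FOLLOW(S) = ["$", "b"]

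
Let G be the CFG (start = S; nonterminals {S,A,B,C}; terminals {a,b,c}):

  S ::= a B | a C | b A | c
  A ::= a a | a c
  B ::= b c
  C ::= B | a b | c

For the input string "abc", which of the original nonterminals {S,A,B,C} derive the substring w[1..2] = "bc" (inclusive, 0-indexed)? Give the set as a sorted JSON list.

CNF form of G:
  S -> T0 B | T0 C | T2 A | c
  A -> T0 T0 | T0 T1
  B -> T2 T1
  C -> T0 T2 | T2 T1 | c
  T0 -> a
  T1 -> c
  T2 -> b

Fill CYK table bottom-up — only the sub-triangle for w[1..2]:
  T[1,1] 'b' = {T2}  orig:{}
  T[2,2] 'c' = {C,S,T1}  orig:{C,S}
  T[1,2] 'bc' = {B,C}

Original NTs in T[1,2] deriving "bc": ["B", "C"]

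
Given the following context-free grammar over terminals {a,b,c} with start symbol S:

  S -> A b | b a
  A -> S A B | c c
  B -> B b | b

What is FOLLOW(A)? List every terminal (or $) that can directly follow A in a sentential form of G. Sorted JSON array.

FIRST sets, iterate to fixpoint:
[1]
  A via A→c c: +{c}
  B via B→b: +{b}
  S via S→A b: +{c}
  S via S→b a: +{b}
  FIRST[S]={b,c}  FIRST[A]={c}  FIRST[B]={b}
[2]
  A via A→S A B: +{b}
  FIRST[S]={b,c}  FIRST[A]={b,c}  FIRST[B]={b}
[3] done
  FIRST[S]={b,c}  FIRST[A]={b,c}  FIRST[B]={b}

FOLLOW iteration:
FOLLOW(S) := {$}
iter 1:
  A→S A B: FOLLOW(S) ⊇ FIRST(A) = {b,c}; new: +{b,c}
  A→S A B: FOLLOW(A) ⊇ FIRST(B) = {b}; new: +{b}
  A→S A B: FOLLOW(B) ⊇ FOLLOW(A) ⊇ {b}; new: +{b}
  FOLLOW[S]={$,b,c}  FOLLOW[A]={b}  FOLLOW[B]={b}
iter 2: (stable)
  FOLLOW[S]={$,b,c}  FOLLOW[A]={b}  FOLLOW[B]={b}

FOLLOW(A) = ["b"]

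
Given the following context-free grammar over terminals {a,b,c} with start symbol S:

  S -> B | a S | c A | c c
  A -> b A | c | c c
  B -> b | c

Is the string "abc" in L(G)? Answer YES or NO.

CNF form of G:
  S -> T1 A | T1 T1 | T2 S | b | c
  A -> T0 A | T1 T1 | c
  B -> b | c
  T0 -> b
  T1 -> c
  T2 -> a

Fill CYK table bottom-up:
  T[0,0] 'a' = {T2}  orig:{}
  T[1,1] 'b' = {B,S,T0}  orig:{B,S}
  T[2,2] 'c' = {A,B,S,T1}  orig:{A,B,S}
  T[0,1] 'ab' = {S}
  T[1,2] 'bc' = {A}
  T[0,2] 'abc' = ∅

S ∉ T[0,2] ⇒ NO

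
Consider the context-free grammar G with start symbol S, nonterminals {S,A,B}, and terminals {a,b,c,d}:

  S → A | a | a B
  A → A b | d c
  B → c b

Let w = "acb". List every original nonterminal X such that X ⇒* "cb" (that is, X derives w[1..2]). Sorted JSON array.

CNF form of G:
  S -> A T0 | T1 T2 | T3 B | a
  A -> A T0 | T1 T2
  B -> T2 T0
  T0 -> b
  T1 -> d
  T2 -> c
  T3 -> a

Fill CYK table bottom-up — only the sub-triangle for w[1..2]:
  T[1,1] 'c' = {T2}  orig:{}
  T[2,2] 'b' = {T0}  orig:{}
  T[1,2] 'cb' = {B}

Original NTs in T[1,2] deriving "cb": ["B"]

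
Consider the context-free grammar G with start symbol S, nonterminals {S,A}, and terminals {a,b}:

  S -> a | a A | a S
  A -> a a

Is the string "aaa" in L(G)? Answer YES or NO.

Convert to CNF:
  S -> T0 A | T0 S | a
  A -> T0 T0
  T0 -> a

CYK fill:
  [0..0]={S,T0}  "a"  orig:{S}
  [1..1]={S,T0}  "a"  orig:{S}
  [2..2]={S,T0}  "a"  orig:{S}
  [0..1]={A,S}  "aa"
  [1..2]={A,S}  "aa"
  [0..2]={S}  "aaa"

S ∈ T[0,2] ⇒ YES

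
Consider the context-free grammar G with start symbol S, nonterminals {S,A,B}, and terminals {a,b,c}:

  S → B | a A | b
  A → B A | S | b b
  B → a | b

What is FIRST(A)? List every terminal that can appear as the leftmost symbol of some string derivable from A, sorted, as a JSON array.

Compute FIRST by fixpoint:
iter 1:
  A via A→b b: +{b}
  B via B→a: +{a}
  B via B→b: +{b}
  S via S→B: +{a,b}
  FIRST[S]={a,b}  FIRST[A]={b}  FIRST[B]={a,b}
iter 2:
  A via A→B A: +{a}
  FIRST[S]={a,b}  FIRST[A]={a,b}  FIRST[B]={a,b}
iter 3: — fixpoint
  FIRST[S]={a,b}  FIRST[A]={a,b}  FIRST[B]={a,b}

FIRST(A) = ["a", "b"]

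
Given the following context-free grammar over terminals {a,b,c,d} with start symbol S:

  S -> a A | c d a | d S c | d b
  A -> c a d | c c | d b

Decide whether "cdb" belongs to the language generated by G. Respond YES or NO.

CNF form of G:
  S -> T0 X5 | T1 A | T2 T3 | T2 X6
  A -> T0 T0 | T0 X4 | T2 T3
  T0 -> c
  T1 -> a
  T2 -> d
  T3 -> b
  X4 -> T1 T2
  X5 -> T2 T1
  X6 -> S T0

CYK fill:
  cell(0,0) c: {T0}  orig:{}
  cell(1,1) d: {T2}  orig:{}
  cell(2,2) b: {T3}  orig:{}
  cell(0,1) cd: ∅
  cell(1,2) db: {A,S}
  cell(0,2) cdb: ∅

S ∉ T[0,2] ⇒ NO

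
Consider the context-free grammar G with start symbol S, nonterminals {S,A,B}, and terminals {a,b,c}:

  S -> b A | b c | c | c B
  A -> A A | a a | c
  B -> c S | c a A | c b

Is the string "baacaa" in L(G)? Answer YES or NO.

CNF form of G:
  S -> T1 B | T2 A | T2 T1 | c
  A -> A A | T0 T0 | c
  B -> T1 S | T1 T2 | T1 X3
  T0 -> a
  T1 -> c
  T2 -> b
  X3 -> T0 A

CYK fill:
  cell(0,0) b: {T2}  orig:{}
  cell(1,1) a: {T0}  orig:{}
  cell(2,2) a: {T0}  orig:{}
  cell(3,3) c: {A,S,T1}  orig:{A,S}
  cell(4,4) a: {T0}  orig:{}
  cell(5,5) a: {T0}  orig:{}
  cell(0,1) ba: ∅
  cell(1,2) aa: {A}
  cell(2,3) ac: {X3}  orig:{}
  cell(3,4) ca: ∅
  cell(4,5) aa: {A}
  cell(0,2) baa: {S}
  cell(1,3) aac: {A}
  cell(2,4) aca: ∅
  cell(3,5) caa: {A}
  cell(0,3) baac: {S}
  cell(1,4) aaca: ∅
  cell(2,5) acaa: {X3}  orig:{}
  cell(0,4) baaca: ∅
  cell(1,5) aacaa: {A}
  cell(0,5) baacaa: {S}

S ∈ T[0,5] ⇒ YES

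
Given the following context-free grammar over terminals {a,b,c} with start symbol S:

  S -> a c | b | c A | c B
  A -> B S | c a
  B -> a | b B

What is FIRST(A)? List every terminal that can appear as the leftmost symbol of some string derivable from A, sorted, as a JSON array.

FIRST sets, iterate to fixpoint:
round 1:
  A via A→c a: +{c}
  B via B→a: +{a}
  B via B→b B: +{b}
  S via S→a c: +{a}
  S via S→b: +{b}
  S via S→c A: +{c}
  FIRST[S]={a,b,c}  FIRST[A]={c}  FIRST[B]={a,b}
round 2:
  A via A→B S: +{a,b}
  FIRST[S]={a,b,c}  FIRST[A]={a,b,c}  FIRST[B]={a,b}
round 3: — fixpoint
  FIRST[S]={a,b,c}  FIRST[A]={a,b,c}  FIRST[B]={a,b}

FIRST(A) = ["a", "b", "c"]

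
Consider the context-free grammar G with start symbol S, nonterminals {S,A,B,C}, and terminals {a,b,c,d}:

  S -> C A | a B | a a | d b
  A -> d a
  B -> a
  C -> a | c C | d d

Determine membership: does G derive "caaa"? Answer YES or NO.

CNF form of G:
  S -> C A | T0 T3 | T1 B | T1 T1
  A -> T0 T1
  B -> a
  C -> T0 T0 | T2 C | a
  T0 -> d
  T1 -> a
  T2 -> c
  T3 -> b

CYK fill:
  [0..0]={T2}  "c"  orig:{}
  [1..1]={B,C,T1}  "a"  orig:{B,C}
  [2..2]={B,C,T1}  "a"  orig:{B,C}
  [3..3]={B,C,T1}  "a"  orig:{B,C}
  [0..1]={C}  "ca"
  [1..2]={S}  "aa"
  [2..3]={S}  "aa"
  [0..2]=∅  "caa"
  [1..3]=∅  "aaa"
  [0..3]=∅  "caaa"

S ∉ T[0,3] ⇒ NO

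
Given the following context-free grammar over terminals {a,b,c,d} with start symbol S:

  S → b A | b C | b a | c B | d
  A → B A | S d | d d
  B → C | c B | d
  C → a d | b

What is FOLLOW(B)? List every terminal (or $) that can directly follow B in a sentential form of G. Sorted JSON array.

FIRST iteration:
round 1:
  A via A→d d: +{d}
  B via B→c B: +{c}
  B via B→d: +{d}
  C via C→a d: +{a}
  C via C→b: +{b}
  S via S→b A: +{b}
  S via S→c B: +{c}
  S via S→d: +{d}
  FIRST[S]={b,c,d}  FIRST[A]={d}  FIRST[B]={c,d}  FIRST[C]={a,b}
round 2:
  A via A→B A: +{c}
  A via A→S d: +{b}
  B via B→C: +{a,b}
  FIRST[S]={b,c,d}  FIRST[A]={b,c,d}  FIRST[B]={a,b,c,d}  FIRST[C]={a,b}
round 3:
  A via A→B A: +{a}
  FIRST[S]={b,c,d}  FIRST[A]={a,b,c,d}  FIRST[B]={a,b,c,d}  FIRST[C]={a,b}
round 4: — fixpoint
  FIRST[S]={b,c,d}  FIRST[A]={a,b,c,d}  FIRST[B]={a,b,c,d}  FIRST[C]={a,b}

FOLLOW iteration:
seed FOLLOW(S) with $
round 1:
  A→B A: FOLLOW(B) ⊇ FIRST(A) = {a,b,c,d}; new: +{a,b,c,d}
  A→S d: FOLLOW(S) ⊇ FIRST(d) = {d}; new: +{d}
  B→C: FOLLOW(C) ⊇ FOLLOW(B) ⊇ {a,b,c,d}; new: +{a,b,c,d}
  S→b A: FOLLOW(A) ⊇ FOLLOW(S) ⊇ {$,d}; new: +{$,d}
  S→b C: FOLLOW(C) ⊇ FOLLOW(S) ⊇ {$,d}; new: +{$}
  S→c B: FOLLOW(B) ⊇ FOLLOW(S) ⊇ {$,d}; new: +{$}
  S: {$,d}  A: {$,d}  B: {$,a,b,c,d}  C: {$,a,b,c,d}
round 2: (no change)
  S: {$,d}  A: {$,d}  B: {$,a,b,c,d}  C: {$,a,b,c,d}

FOLLOW(B) = ["$", "a", "b", "c", "d"]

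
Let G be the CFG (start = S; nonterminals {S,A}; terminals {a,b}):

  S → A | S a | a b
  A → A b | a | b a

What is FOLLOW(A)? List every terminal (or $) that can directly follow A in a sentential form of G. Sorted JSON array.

FIRST sets, iterate to fixpoint:
pass 1:
  A via A→a: +{a}
  A via A→b a: +{b}
  S via S→A: +{a,b}
  FIRST[S]={a,b}  FIRST[A]={a,b}
pass 2: (no change)
  FIRST[S]={a,b}  FIRST[A]={a,b}

FOLLOW sets:
FOLLOW(S) := {$}
pass 1:
  A→A b: FOLLOW(A) ⊇ FIRST(b) = {b}; new: +{b}
  S→A: FOLLOW(A) ⊇ FOLLOW(S) ⊇ {$}; new: +{$}
  S→S a: FOLLOW(S) ⊇ FIRST(a) = {a}; new: +{a}
  S: {$,a}  A: {$,b}
pass 2:
  S→A: FOLLOW(A) ⊇ FOLLOW(S) ⊇ {$,a}; new: +{a}
  S: {$,a}  A: {$,a,b}
pass 3: done
  S: {$,a}  A: {$,a,b}

FOLLOW(A) = ["$", "a", "b"]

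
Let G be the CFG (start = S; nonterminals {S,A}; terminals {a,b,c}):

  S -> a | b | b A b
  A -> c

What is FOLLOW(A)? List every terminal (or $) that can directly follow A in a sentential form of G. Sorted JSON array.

Compute FIRST by fixpoint:
iter 1:
  A via A→c: +{c}
  S via S→a: +{a}
  S via S→b: +{b}
  S: {a,b}  A: {c}
iter 2: — fixpoint
  S: {a,b}  A: {c}

FOLLOW iteration:
seed FOLLOW(S) with $
pass 1:
  S→b A b: FOLLOW(A) ⊇ FIRST(b) = {b}; new: +{b}
  FOLLOW(S)={$}  FOLLOW(A)={b}
pass 2: done
  FOLLOW(S)={$}  FOLLOW(A)={b}

FOLLOW(A) = ["b"]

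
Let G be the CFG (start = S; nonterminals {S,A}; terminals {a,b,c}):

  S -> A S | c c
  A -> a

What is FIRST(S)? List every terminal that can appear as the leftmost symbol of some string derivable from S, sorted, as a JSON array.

FIRST iteration:
round 1:
  A via A→a: +{a}
  S via S→A S: +{a}
  S via S→c c: +{c}
  FIRST[S]={a,c}  FIRST[A]={a}
round 2: (stable)
  FIRST[S]={a,c}  FIRST[A]={a}

FIRST(S) = ["a", "c"]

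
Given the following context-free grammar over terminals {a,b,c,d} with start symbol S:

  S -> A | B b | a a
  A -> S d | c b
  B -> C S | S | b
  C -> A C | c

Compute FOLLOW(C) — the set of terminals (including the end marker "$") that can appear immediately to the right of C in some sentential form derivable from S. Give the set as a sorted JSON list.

FIRST iteration:
[1]
  A via A→c b: +{c}
  B via B→b: +{b}
  C via C→A C: +{c}
  S via S→A: +{c}
  S via S→B b: +{b}
  S via S→a a: +{a}
  S: {a,b,c}  A: {c}  B: {b}  C: {c}
[2]
  A via A→S d: +{a,b}
  B via B→C S: +{c}
  B via B→S: +{a}
  C via C→A C: +{a,b}
  S: {a,b,c}  A: {a,b,c}  B: {a,b,c}  C: {a,b,c}
[3] — fixpoint
  S: {a,b,c}  A: {a,b,c}  B: {a,b,c}  C: {a,b,c}

Compute FOLLOW by fixpoint:
seed FOLLOW(S) with $
iter 1:
  A→S d: FOLLOW(S) ⊇ FIRST(d) = {d}; new: +{d}
  B→C S: FOLLOW(C) ⊇ FIRST(S) = {a,b,c}; new: +{a,b,c}
  C→A C: FOLLOW(A) ⊇ FIRST(C) = {a,b,c}; new: +{a,b,c}
  S→A: FOLLOW(A) ⊇ FOLLOW(S) ⊇ {$,d}; new: +{$,d}
  S→B b: FOLLOW(B) ⊇ FIRST(b) = {b}; new: +{b}
  FOLLOW(S)={$,d}  FOLLOW(A)={$,a,b,c,d}  FOLLOW(B)={b}  FOLLOW(C)={a,b,c}
iter 2:
  B→C S: FOLLOW(S) ⊇ FOLLOW(B) ⊇ {b}; new: +{b}
  FOLLOW(S)={$,b,d}  FOLLOW(A)={$,a,b,c,d}  FOLLOW(B)={b}  FOLLOW(C)={a,b,c}
iter 3: (stable)
  FOLLOW(S)={$,b,d}  FOLLOW(A)={$,a,b,c,d}  FOLLOW(B)={b}  FOLLOW(C)={a,b,c}

FOLLOW(C) = ["a", "b", "c"]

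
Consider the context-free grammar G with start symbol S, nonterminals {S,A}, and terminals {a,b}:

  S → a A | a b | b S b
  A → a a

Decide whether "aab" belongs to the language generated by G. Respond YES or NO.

CNF form of G:
  S -> T0 A | T0 T1 | T1 X2
  A -> T0 T0
  T0 -> a
  T1 -> b
  X2 -> S T1

Fill CYK table bottom-up:
  [0..0]={T0}  "a"  orig:{}
  [1..1]={T0}  "a"  orig:{}
  [2..2]={T1}  "b"  orig:{}
  [0..1]={A}  "aa"
  [1..2]={S}  "ab"
  [0..2]=∅  "aab"

S ∉ T[0,2] ⇒ NO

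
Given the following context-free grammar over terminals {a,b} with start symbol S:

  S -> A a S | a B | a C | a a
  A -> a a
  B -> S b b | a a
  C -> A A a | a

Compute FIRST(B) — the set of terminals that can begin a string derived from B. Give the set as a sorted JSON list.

FIRST sets, iterate to fixpoint:
iter 1:
  A via A→a a: +{a}
  B via B→a a: +{a}
  C via C→A A a: +{a}
  S via S→A a S: +{a}
  S: {a}  A: {a}  B: {a}  C: {a}
iter 2: (no change)
  S: {a}  A: {a}  B: {a}  C: {a}

FIRST(B) = ["a"]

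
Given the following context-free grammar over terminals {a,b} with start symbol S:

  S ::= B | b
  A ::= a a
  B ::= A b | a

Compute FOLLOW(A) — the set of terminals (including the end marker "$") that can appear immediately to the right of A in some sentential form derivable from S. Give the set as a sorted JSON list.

FIRST sets, iterate to fixpoint:
iter 1:
  A via A→a a: +{a}
  B via B→A b: +{a}
  S via S→B: +{a}
  S via S→b: +{b}
  FIRST(S)={a,b}  FIRST(A)={a}  FIRST(B)={a}
iter 2: (stable)
  FIRST(S)={a,b}  FIRST(A)={a}  FIRST(B)={a}

Compute FOLLOW by fixpoint:
seed FOLLOW(S) with $
pass 1:
  B→A b: FOLLOW(A) ⊇ FIRST(b) = {b}; new: +{b}
  S→B: FOLLOW(B) ⊇ FOLLOW(S) ⊇ {$}; new: +{$}
  FOLLOW(S)={$}  FOLLOW(A)={b}  FOLLOW(B)={$}
pass 2: — fixpoint
  FOLLOW(S)={$}  FOLLOW(A)={b}  FOLLOW(B)={$}

FOLLOW(A) = ["b"]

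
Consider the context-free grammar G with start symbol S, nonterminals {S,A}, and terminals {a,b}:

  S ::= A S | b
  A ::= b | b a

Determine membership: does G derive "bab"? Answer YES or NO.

CNF form of G:
  S -> A S | b
  A -> T0 T1 | b
  T0 -> b
  T1 -> a

Fill CYK table bottom-up:
  T[0,0] 'b' = {A,S,T0}  orig:{A,S}
  T[1,1] 'a' = {T1}  orig:{}
  T[2,2] 'b' = {A,S,T0}  orig:{A,S}
  T[0,1] 'ba' = {A}
  T[1,2] 'ab' = ∅
  T[0,2] 'bab' = {S}

S ∈ T[0,2] ⇒ YES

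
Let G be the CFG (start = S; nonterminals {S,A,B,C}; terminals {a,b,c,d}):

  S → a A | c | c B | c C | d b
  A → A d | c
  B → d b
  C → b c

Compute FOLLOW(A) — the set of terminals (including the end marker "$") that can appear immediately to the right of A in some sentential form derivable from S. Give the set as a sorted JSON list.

FIRST iteration:
round 1:
  A via A→c: +{c}
  B via B→d b: +{d}
  C via C→b c: +{b}
  S via S→a A: +{a}
  S via S→c: +{c}
  S via S→d b: +{d}
  S: {a,c,d}  A: {c}  B: {d}  C: {b}
round 2: — fixpoint
  S: {a,c,d}  A: {c}  B: {d}  C: {b}

Compute FOLLOW by fixpoint:
initialize: $ ∈ FOLLOW(S)
round 1:
  A→A d: FOLLOW(A) ⊇ FIRST(d) = {d}; new: +{d}
  S→a A: FOLLOW(A) ⊇ FOLLOW(S) ⊇ {$}; new: +{$}
  S→c B: FOLLOW(B) ⊇ FOLLOW(S) ⊇ {$}; new: +{$}
  S→c C: FOLLOW(C) ⊇ FOLLOW(S) ⊇ {$}; new: +{$}
  FOLLOW(S)={$}  FOLLOW(A)={$,d}  FOLLOW(B)={$}  FOLLOW(C)={$}
round 2: (no change)
  FOLLOW(S)={$}  FOLLOW(A)={$,d}  FOLLOW(B)={$}  FOLLOW(C)={$}

FOLLOW(A) = ["$", "d"]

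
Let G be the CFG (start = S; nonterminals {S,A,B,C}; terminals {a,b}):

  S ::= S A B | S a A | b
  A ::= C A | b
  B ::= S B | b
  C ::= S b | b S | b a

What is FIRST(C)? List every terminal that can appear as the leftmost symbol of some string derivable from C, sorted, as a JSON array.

Compute FIRST by fixpoint:
[1]
  A via A→b: +{b}
  B via B→b: +{b}
  C via C→b S: +{b}
  S via S→b: +{b}
  FIRST[S]={b}  FIRST[A]={b}  FIRST[B]={b}  FIRST[C]={b}
[2] done
  FIRST[S]={b}  FIRST[A]={b}  FIRST[B]={b}  FIRST[C]={b}

FIRST(C) = ["b"]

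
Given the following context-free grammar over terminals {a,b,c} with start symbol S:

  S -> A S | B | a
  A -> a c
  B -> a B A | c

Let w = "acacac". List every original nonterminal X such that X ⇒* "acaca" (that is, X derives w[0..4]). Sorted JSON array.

Convert to CNF:
  S -> A S | T0 X3 | a | c
  A -> T0 T1
  B -> T0 X2 | c
  T0 -> a
  T1 -> c
  X2 -> B A
  X3 -> B A

CYK fill (cells [i..j] with 0 ≤ i ≤ j ≤ 4 only):
  cell(0,0) a: {S,T0}  orig:{S}
  cell(1,1) c: {B,S,T1}  orig:{B,S}
  cell(2,2) a: {S,T0}  orig:{S}
  cell(3,3) c: {B,S,T1}  orig:{B,S}
  cell(4,4) a: {S,T0}  orig:{S}
  cell(0,1) ac: {A}
  cell(1,2) ca: ∅
  cell(2,3) ac: {A}
  cell(3,4) ca: ∅
  cell(0,2) aca: {S}
  cell(1,3) cac: {X2,X3}  orig:{}
  cell(2,4) aca: {S}
  cell(0,3) acac: {B,S}
  cell(1,4) caca: ∅
  cell(0,4) acaca: {S}

Original NTs in T[0,4] deriving "acaca": ["S"]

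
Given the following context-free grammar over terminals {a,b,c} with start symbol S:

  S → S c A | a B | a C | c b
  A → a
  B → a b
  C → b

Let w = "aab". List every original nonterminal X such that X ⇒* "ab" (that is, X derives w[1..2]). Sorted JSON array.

Convert to CNF:
  S -> S X3 | T0 B | T0 C | T2 T1
  A -> a
  B -> T0 T1
  C -> b
  T0 -> a
  T1 -> b
  T2 -> c
  X3 -> T2 A

CYK table (by increasing span) (cells [i..j] with 1 ≤ i ≤ j ≤ 2 only):
  T[1,1] 'a' = {A,T0}  orig:{A}
  T[2,2] 'b' = {C,T1}  orig:{C}
  T[1,2] 'ab' = {B,S}

Original NTs in T[1,2] deriving "ab": ["B", "S"]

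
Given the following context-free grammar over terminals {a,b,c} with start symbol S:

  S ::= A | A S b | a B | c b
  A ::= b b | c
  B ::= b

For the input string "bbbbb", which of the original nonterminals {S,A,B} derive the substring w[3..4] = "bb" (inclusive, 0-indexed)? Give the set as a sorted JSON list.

Convert to CNF:
  S -> A X3 | T0 T0 | T1 B | T2 T0 | c
  A -> T0 T0 | c
  B -> b
  T0 -> b
  T1 -> a
  T2 -> c
  X3 -> S T0

CYK table (by increasing span), restricted to cells inside w[3..4]:
  T[3,3] 'b' = {B,T0}  orig:{B}
  T[4,4] 'b' = {B,T0}  orig:{B}
  T[3,4] 'bb' = {A,S}

Original NTs in T[3,4] deriving "bb": ["A", "S"]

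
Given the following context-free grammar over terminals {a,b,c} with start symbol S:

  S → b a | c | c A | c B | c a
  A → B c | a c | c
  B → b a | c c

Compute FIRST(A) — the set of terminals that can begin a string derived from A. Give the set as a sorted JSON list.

Compute FIRST by fixpoint:
round 1:
  A via A→a c: +{a}
  A via A→c: +{c}
  B via B→b a: +{b}
  B via B→c c: +{c}
  S via S→b a: +{b}
  S via S→c: +{c}
  S: {b,c}  A: {a,c}  B: {b,c}
round 2:
  A via A→B c: +{b}
  S: {b,c}  A: {a,b,c}  B: {b,c}
round 3: (no change)
  S: {b,c}  A: {a,b,c}  B: {b,c}

FIRST(A) = ["a", "b", "c"]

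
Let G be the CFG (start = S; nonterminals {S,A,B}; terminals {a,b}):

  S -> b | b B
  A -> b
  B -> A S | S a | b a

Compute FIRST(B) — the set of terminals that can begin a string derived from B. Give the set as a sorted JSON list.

FIRST sets, iterate to fixpoint:
[1]
  A via A→b: +{b}
  B via B→A S: +{b}
  S via S→b: +{b}
  FIRST[S]={b}  FIRST[A]={b}  FIRST[B]={b}
[2] (stable)
  FIRST[S]={b}  FIRST[A]={b}  FIRST[B]={b}

FIRST(B) = ["b"]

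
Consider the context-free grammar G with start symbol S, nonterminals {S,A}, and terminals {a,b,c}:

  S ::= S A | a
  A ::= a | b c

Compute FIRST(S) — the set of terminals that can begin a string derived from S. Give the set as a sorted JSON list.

FIRST sets, iterate to fixpoint:
[1]
  A via A→a: +{a}
  A via A→b c: +{b}
  S via S→a: +{a}
  S: {a}  A: {a,b}
[2] — fixpoint
  S: {a}  A: {a,b}

FIRST(S) = ["a"]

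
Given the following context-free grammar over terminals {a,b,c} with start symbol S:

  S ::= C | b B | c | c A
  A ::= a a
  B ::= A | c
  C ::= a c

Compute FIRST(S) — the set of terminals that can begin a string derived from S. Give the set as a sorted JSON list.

Compute FIRST by fixpoint:
round 1:
  A via A→a a: +{a}
  B via B→A: +{a}
  B via B→c: +{c}
  C via C→a c: +{a}
  S via S→C: +{a}
  S via S→b B: +{b}
  S via S→c: +{c}
  S: {a,b,c}  A: {a}  B: {a,c}  C: {a}
round 2: done
  S: {a,b,c}  A: {a}  B: {a,c}  C: {a}

FIRST(S) = ["a", "b", "c"]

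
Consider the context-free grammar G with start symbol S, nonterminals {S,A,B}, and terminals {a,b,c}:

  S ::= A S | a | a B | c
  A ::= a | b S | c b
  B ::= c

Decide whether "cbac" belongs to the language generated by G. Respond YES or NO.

Convert to CNF:
  S -> A S | T2 B | a | c
  A -> T0 S | T1 T0 | a
  B -> c
  T0 -> b
  T1 -> c
  T2 -> a

Fill CYK table bottom-up:
  [0..0]={B,S,T1}  "c"  orig:{B,S}
  [1..1]={T0}  "b"  orig:{}
  [2..2]={A,S,T2}  "a"  orig:{A,S}
  [3..3]={B,S,T1}  "c"  orig:{B,S}
  [0..1]={A}  "cb"
  [1..2]={A}  "ba"
  [2..3]={S}  "ac"
  [0..2]={S}  "cba"
  [1..3]={A,S}  "bac"
  [0..3]={S}  "cbac"

S ∈ T[0,3] ⇒ YES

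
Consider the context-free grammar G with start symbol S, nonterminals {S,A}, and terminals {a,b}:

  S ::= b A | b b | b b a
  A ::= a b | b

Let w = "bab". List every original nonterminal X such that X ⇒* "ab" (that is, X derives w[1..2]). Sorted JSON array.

CNF form of G:
  S -> T1 A | T1 T1 | T1 X2
  A -> T0 T1 | b
  T0 -> a
  T1 -> b
  X2 -> T1 T0

Fill CYK table bottom-up, restricted to cells inside w[1..2]:
  cell(1,1) a: {T0}  orig:{}
  cell(2,2) b: {A,T1}  orig:{A}
  cell(1,2) ab: {A}

Original NTs in T[1,2] deriving "ab": ["A"]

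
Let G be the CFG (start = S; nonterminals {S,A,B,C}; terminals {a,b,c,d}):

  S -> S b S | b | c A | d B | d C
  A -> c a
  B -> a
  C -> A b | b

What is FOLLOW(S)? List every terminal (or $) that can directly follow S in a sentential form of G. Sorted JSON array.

Compute FIRST by fixpoint:
round 1:
  A via A→c a: +{c}
  B via B→a: +{a}
  C via C→A b: +{c}
  C via C→b: +{b}
  S via S→b: +{b}
  S via S→c A: +{c}
  S via S→d B: +{d}
  FIRST[S]={b,c,d}  FIRST[A]={c}  FIRST[B]={a}  FIRST[C]={b,c}
round 2: — fixpoint
  FIRST[S]={b,c,d}  FIRST[A]={c}  FIRST[B]={a}  FIRST[C]={b,c}

FOLLOW iteration:
initialize: $ ∈ FOLLOW(S)
pass 1:
  C→A b: FOLLOW(A) ⊇ FIRST(b) = {b}; new: +{b}
  S→S b S: FOLLOW(S) ⊇ FIRST(b) = {b}; new: +{b}
  S→c A: FOLLOW(A) ⊇ FOLLOW(S) ⊇ {$,b}; new: +{$}
  S→d B: FOLLOW(B) ⊇ FOLLOW(S) ⊇ {$,b}; new: +{$,b}
  S→d C: FOLLOW(C) ⊇ FOLLOW(S) ⊇ {$,b}; new: +{$,b}
  S: {$,b}  A: {$,b}  B: {$,b}  C: {$,b}
pass 2: (no change)
  S: {$,b}  A: {$,b}  B: {$,b}  C: {$,b}

FOLLOW(S) = ["$", "b"]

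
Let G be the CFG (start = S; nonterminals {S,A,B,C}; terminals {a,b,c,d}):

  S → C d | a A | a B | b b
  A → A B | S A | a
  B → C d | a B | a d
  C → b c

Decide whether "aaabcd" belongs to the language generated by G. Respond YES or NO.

Convert to CNF:
  S -> C T0 | T1 A | T1 B | T2 T2
  A -> A B | S A | a
  B -> C T0 | T1 B | T1 T0
  C -> T2 T3
  T0 -> d
  T1 -> a
  T2 -> b
  T3 -> c

CYK table (by increasing span):
  [0..0]={A,T1}  "a"  orig:{A}
  [1..1]={A,T1}  "a"  orig:{A}
  [2..2]={A,T1}  "a"  orig:{A}
  [3..3]={T2}  "b"  orig:{}
  [4..4]={T3}  "c"  orig:{}
  [5..5]={T0}  "d"  orig:{}
  [0..1]={S}  "aa"
  [1..2]={S}  "aa"
  [2..3]=∅  "ab"
  [3..4]={C}  "bc"
  [4..5]=∅  "cd"
  [0..2]={A}  "aaa"
  [1..3]=∅  "aab"
  [2..4]=∅  "abc"
  [3..5]={B,S}  "bcd"
  [0..3]=∅  "aaab"
  [1..4]=∅  "aabc"
  [2..5]={A,B,S}  "abcd"
  [0..4]=∅  "aaabc"
  [1..5]={A,B,S}  "aabcd"
  [0..5]={A,B,S}  "aaabcd"

S ∈ T[0,5] ⇒ YES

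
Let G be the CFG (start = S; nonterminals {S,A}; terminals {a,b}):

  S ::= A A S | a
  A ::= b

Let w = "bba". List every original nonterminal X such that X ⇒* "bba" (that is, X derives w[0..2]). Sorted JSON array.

Convert to CNF:
  S -> A X0 | a
  A -> b
  X0 -> A S

Fill CYK table bottom-up, restricted to cells inside w[0..2]:
  cell(0,0) b: {A}
  cell(1,1) b: {A}
  cell(2,2) a: {S}
  cell(0,1) bb: ∅
  cell(1,2) ba: {X0}  orig:{}
  cell(0,2) bba: {S}

Original NTs in T[0,2] deriving "bba": ["S"]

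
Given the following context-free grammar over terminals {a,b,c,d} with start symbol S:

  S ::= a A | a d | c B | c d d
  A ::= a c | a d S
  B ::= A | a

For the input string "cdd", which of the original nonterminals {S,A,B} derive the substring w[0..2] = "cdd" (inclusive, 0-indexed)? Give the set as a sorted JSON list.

Convert to CNF:
  S -> T0 A | T0 T2 | T1 B | T1 X5
  A -> T0 T1 | T0 X3
  B -> T0 T1 | T0 X4 | a
  T0 -> a
  T1 -> c
  T2 -> d
  X3 -> T2 S
  X4 -> T2 S
  X5 -> T2 T2

CYK table (by increasing span) (cells [i..j] with 0 ≤ i ≤ j ≤ 2 only):
  [0..0]={T1}  "c"  orig:{}
  [1..1]={T2}  "d"  orig:{}
  [2..2]={T2}  "d"  orig:{}
  [0..1]=∅  "cd"
  [1..2]={X5}  "dd"  orig:{}
  [0..2]={S}  "cdd"

Original NTs in T[0,2] deriving "cdd": ["S"]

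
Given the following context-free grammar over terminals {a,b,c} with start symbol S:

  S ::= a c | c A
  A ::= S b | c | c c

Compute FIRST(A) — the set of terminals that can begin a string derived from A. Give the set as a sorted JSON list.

Compute FIRST by fixpoint:
[1]
  A via A→c: +{c}
  S via S→a c: +{a}
  S via S→c A: +{c}
  S: {a,c}  A: {c}
[2]
  A via A→S b: +{a}
  S: {a,c}  A: {a,c}
[3] done
  S: {a,c}  A: {a,c}

FIRST(A) = ["a", "c"]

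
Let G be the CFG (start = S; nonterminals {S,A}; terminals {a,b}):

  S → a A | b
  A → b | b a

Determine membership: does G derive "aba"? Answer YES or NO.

CNF form of G:
  S -> T1 A | b
  A -> T0 T1 | b
  T0 -> b
  T1 -> a

CYK table (by increasing span):
  [0..0]={T1}  "a"  orig:{}
  [1..1]={A,S,T0}  "b"  orig:{A,S}
  [2..2]={T1}  "a"  orig:{}
  [0..1]={S}  "ab"
  [1..2]={A}  "ba"
  [0..2]={S}  "aba"

S ∈ T[0,2] ⇒ YES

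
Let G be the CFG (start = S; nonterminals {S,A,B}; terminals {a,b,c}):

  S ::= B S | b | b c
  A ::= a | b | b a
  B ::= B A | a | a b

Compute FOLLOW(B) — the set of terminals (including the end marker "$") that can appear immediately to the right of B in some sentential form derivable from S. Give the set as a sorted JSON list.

FIRST iteration:
[1]
  A via A→a: +{a}
  A via A→b: +{b}
  B via B→a: +{a}
  S via S→B S: +{a}
  S via S→b: +{b}
  FIRST[S]={a,b}  FIRST[A]={a,b}  FIRST[B]={a}
[2] done
  FIRST[S]={a,b}  FIRST[A]={a,b}  FIRST[B]={a}

FOLLOW sets:
seed FOLLOW(S) with $
[1]
  B→B A: FOLLOW(B) ⊇ FIRST(A) = {a,b}; new: +{a,b}
  B→B A: FOLLOW(A) ⊇ FOLLOW(B) ⊇ {a,b}; new: +{a,b}
  FOLLOW(S)={$}  FOLLOW(A)={a,b}  FOLLOW(B)={a,b}
[2] — fixpoint
  FOLLOW(S)={$}  FOLLOW(A)={a,b}  FOLLOW(B)={a,b}

FOLLOW(B) = ["a", "b"]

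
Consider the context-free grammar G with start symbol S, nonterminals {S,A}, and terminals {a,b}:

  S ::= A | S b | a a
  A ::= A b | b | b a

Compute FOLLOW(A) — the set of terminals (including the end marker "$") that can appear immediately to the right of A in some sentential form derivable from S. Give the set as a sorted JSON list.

FIRST iteration:
round 1:
  A via A→b: +{b}
  S via S→A: +{b}
  S via S→a a: +{a}
  FIRST(S)={a,b}  FIRST(A)={b}
round 2: done
  FIRST(S)={a,b}  FIRST(A)={b}

FOLLOW iteration:
initialize: $ ∈ FOLLOW(S)
iter 1:
  A→A b: FOLLOW(A) ⊇ FIRST(b) = {b}; new: +{b}
  S→A: FOLLOW(A) ⊇ FOLLOW(S) ⊇ {$}; new: +{$}
  S→S b: FOLLOW(S) ⊇ FIRST(b) = {b}; new: +{b}
  FOLLOW(S)={$,b}  FOLLOW(A)={$,b}
iter 2: (stable)
  FOLLOW(S)={$,b}  FOLLOW(A)={$,b}

FOLLOW(A) = ["$", "b"]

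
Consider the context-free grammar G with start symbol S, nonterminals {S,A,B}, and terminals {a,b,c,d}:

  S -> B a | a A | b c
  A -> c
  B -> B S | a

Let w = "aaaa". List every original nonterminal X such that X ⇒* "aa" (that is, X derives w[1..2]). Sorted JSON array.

Convert to CNF:
  S -> B T0 | T0 A | T1 T2
  A -> c
  B -> B S | a
  T0 -> a
  T1 -> b
  T2 -> c

CYK fill (cells [i..j] with 1 ≤ i ≤ j ≤ 2 only):
  cell(1,1) a: {B,T0}  orig:{B}
  cell(2,2) a: {B,T0}  orig:{B}
  cell(1,2) aa: {S}

Original NTs in T[1,2] deriving "aa": ["S"]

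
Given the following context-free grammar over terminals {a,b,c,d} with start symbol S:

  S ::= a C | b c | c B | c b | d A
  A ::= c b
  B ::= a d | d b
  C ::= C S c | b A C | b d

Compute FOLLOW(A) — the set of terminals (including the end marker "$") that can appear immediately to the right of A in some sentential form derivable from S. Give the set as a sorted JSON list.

FIRST iteration:
round 1:
  A via A→c b: +{c}
  B via B→a d: +{a}
  B via B→d b: +{d}
  C via C→b A C: +{b}
  S via S→a C: +{a}
  S via S→b c: +{b}
  S via S→c B: +{c}
  S via S→d A: +{d}
  FIRST[S]={a,b,c,d}  FIRST[A]={c}  FIRST[B]={a,d}  FIRST[C]={b}
round 2: done
  FIRST[S]={a,b,c,d}  FIRST[A]={c}  FIRST[B]={a,d}  FIRST[C]={b}

FOLLOW iteration:
seed FOLLOW(S) with $
round 1:
  C→C S c: FOLLOW(C) ⊇ FIRST(S) = {a,b,c,d}; new: +{a,b,c,d}
  C→C S c: FOLLOW(S) ⊇ FIRST(c) = {c}; new: +{c}
  C→b A C: FOLLOW(A) ⊇ FIRST(C) = {b}; new: +{b}
  S→a C: FOLLOW(C) ⊇ FOLLOW(S) ⊇ {$,c}; new: +{$}
  S→c B: FOLLOW(B) ⊇ FOLLOW(S) ⊇ {$,c}; new: +{$,c}
  S→d A: FOLLOW(A) ⊇ FOLLOW(S) ⊇ {$,c}; new: +{$,c}
  FOLLOW(S)={$,c}  FOLLOW(A)={$,b,c}  FOLLOW(B)={$,c}  FOLLOW(C)={$,a,b,c,d}
round 2: — fixpoint
  FOLLOW(S)={$,c}  FOLLOW(A)={$,b,c}  FOLLOW(B)={$,c}  FOLLOW(C)={$,a,b,c,d}

FOLLOW(A) = ["$", "b", "c"]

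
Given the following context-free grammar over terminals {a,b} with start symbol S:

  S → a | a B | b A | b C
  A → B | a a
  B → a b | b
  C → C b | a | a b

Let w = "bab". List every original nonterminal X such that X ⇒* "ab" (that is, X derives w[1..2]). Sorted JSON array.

Convert to CNF:
  S -> T0 B | T1 A | T1 C | a
  A -> T0 T0 | T0 T1 | b
  B -> T0 T1 | b
  C -> C T1 | T0 T1 | a
  T0 -> a
  T1 -> b

Fill CYK table bottom-up — only the sub-triangle for w[1..2]:
  cell(1,1) a: {C,S,T0}  orig:{C,S}
  cell(2,2) b: {A,B,T1}  orig:{A,B}
  cell(1,2) ab: {A,B,C,S}

Original NTs in T[1,2] deriving "ab": ["A", "B", "C", "S"]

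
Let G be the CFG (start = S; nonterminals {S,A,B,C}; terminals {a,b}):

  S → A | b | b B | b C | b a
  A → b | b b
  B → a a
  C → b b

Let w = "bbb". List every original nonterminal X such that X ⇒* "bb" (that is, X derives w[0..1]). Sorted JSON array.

CNF form of G:
  S -> T0 B | T0 C | T0 T0 | T0 T1 | b
  A -> T0 T0 | b
  B -> T1 T1
  C -> T0 T0
  T0 -> b
  T1 -> a

CYK table (by increasing span) (cells [i..j] with 0 ≤ i ≤ j ≤ 1 only):
  cell(0,0) b: {A,S,T0}  orig:{A,S}
  cell(1,1) b: {A,S,T0}  orig:{A,S}
  cell(0,1) bb: {A,C,S}

Original NTs in T[0,1] deriving "bb": ["A", "C", "S"]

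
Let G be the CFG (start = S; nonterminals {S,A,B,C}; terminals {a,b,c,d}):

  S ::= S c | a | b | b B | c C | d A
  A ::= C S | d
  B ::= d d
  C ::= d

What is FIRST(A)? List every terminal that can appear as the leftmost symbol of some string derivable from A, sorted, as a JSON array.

FIRST iteration:
round 1:
  A via A→d: +{d}
  B via B→d d: +{d}
  C via C→d: +{d}
  S via S→a: +{a}
  S via S→b: +{b}
  S via S→c C: +{c}
  S via S→d A: +{d}
  S: {a,b,c,d}  A: {d}  B: {d}  C: {d}
round 2: done
  S: {a,b,c,d}  A: {d}  B: {d}  C: {d}

FIRST(A) = ["d"]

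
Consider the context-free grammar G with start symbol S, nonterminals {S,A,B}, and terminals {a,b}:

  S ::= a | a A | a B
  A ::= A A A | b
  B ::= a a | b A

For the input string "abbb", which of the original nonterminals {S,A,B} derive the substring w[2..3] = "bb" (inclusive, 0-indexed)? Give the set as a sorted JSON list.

CNF form of G:
  S -> T0 A | T0 B | a
  A -> A X2 | b
  B -> T0 T0 | T1 A
  T0 -> a
  T1 -> b
  X2 -> A A

CYK table (by increasing span) — only the sub-triangle for w[2..3]:
  cell(2,2) b: {A,T1}  orig:{A}
  cell(3,3) b: {A,T1}  orig:{A}
  cell(2,3) bb: {B,X2}  orig:{B}

Original NTs in T[2,3] deriving "bb": ["B"]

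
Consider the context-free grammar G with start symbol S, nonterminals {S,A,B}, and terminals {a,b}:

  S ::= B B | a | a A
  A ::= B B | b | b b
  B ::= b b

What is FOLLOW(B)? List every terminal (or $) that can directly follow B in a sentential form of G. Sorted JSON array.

FIRST sets, iterate to fixpoint:
round 1:
  A via A→b: +{b}
  B via B→b b: +{b}
  S via S→B B: +{b}
  S via S→a: +{a}
  FIRST(S)={a,b}  FIRST(A)={b}  FIRST(B)={b}
round 2: (no change)
  FIRST(S)={a,b}  FIRST(A)={b}  FIRST(B)={b}

Compute FOLLOW by fixpoint:
FOLLOW(S) := {$}
[1]
  A→B B: FOLLOW(B) ⊇ FIRST(B) = {b}; new: +{b}
  S→B B: FOLLOW(B) ⊇ FOLLOW(S) ⊇ {$}; new: +{$}
  S→a A: FOLLOW(A) ⊇ FOLLOW(S) ⊇ {$}; new: +{$}
  S: {$}  A: {$}  B: {$,b}
[2] — fixpoint
  S: {$}  A: {$}  B: {$,b}

FOLLOW(B) = ["$", "b"]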